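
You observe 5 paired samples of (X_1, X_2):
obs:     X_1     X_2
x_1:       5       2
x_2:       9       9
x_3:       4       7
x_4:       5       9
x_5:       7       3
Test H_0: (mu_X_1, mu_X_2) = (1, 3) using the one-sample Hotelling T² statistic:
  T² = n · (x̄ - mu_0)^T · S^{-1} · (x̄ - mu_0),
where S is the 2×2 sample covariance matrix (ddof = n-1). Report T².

Step 1 — sample mean vector:
  mean(X_1) = (5 + 9 + 4 + 5 + 7) / 5 = 30/5 = 6
  mean(X_2) = (2 + 9 + 7 + 9 + 3) / 5 = 30/5 = 6
  x̄ = (6, 6),  deviation x̄ - mu_0 = (6, 6) - (1, 3) = (5, 3).

Step 2 — sample covariance matrix, S[i,j] = (1/(n-1)) · Σ_k (x_{k,i} - mean_i) · (x_{k,j} - mean_j), divisor n-1 = 4:
  S[X_1,X_1] = ((-1)·(-1) + (3)·(3) + (-2)·(-2) + (-1)·(-1) + (1)·(1)) / 4 = 16/4 = 4
  S[X_1,X_2] = ((-1)·(-4) + (3)·(3) + (-2)·(1) + (-1)·(3) + (1)·(-3)) / 4 = 5/4 = 1.25
  S[X_2,X_2] = ((-4)·(-4) + (3)·(3) + (1)·(1) + (3)·(3) + (-3)·(-3)) / 4 = 44/4 = 11
  S = [[4, 1.25],
 [1.25, 11]].

Step 3 — invert S. det(S) = 4·11 - (1.25)² = 42.4375.
  S^{-1} = (1/det) · [[d, -b], [-b, a]] = [[0.2592, -0.0295],
 [-0.0295, 0.0943]].

Step 4 — quadratic form (x̄ - mu_0)^T · S^{-1} · (x̄ - mu_0):
  S^{-1} · (x̄ - mu_0) = (1.2077, 0.1355),
  (x̄ - mu_0)^T · [...] = (5)·(1.2077) + (3)·(0.1355) = 6.4448.

Step 5 — scale by n: T² = 5 · 6.4448 = 32.2239.

T² ≈ 32.2239


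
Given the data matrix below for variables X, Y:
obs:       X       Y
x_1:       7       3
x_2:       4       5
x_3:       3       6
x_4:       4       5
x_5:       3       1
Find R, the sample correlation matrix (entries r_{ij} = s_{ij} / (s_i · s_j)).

Step 1 — column means:
  mean(X) = (7 + 4 + 3 + 4 + 3) / 5 = 21/5 = 4.2
  mean(Y) = (3 + 5 + 6 + 5 + 1) / 5 = 20/5 = 4

Step 2 — sample variances and covariances s[i,j] = (1/(n-1)) · Σ_k (x_{k,i} - mean_i) · (x_{k,j} - mean_j), with n-1 = 4:
  s[X,X] = ((2.8)·(2.8) + (-0.2)·(-0.2) + (-1.2)·(-1.2) + (-0.2)·(-0.2) + (-1.2)·(-1.2)) / 4 = 10.8/4 = 2.7
  s[X,Y] = ((2.8)·(-1) + (-0.2)·(1) + (-1.2)·(2) + (-0.2)·(1) + (-1.2)·(-3)) / 4 = -2/4 = -0.5
  s[Y,Y] = ((-1)·(-1) + (1)·(1) + (2)·(2) + (1)·(1) + (-3)·(-3)) / 4 = 16/4 = 4
  Sample standard deviations s_i = √(s[i,i]):
  s(X) = √(2.7) = 1.6432
  s(Y) = √(4) = 2

Step 3 — r_{ij} = s_{ij} / (s_i · s_j):
  r[X,X] = 1 (diagonal).
  r[X,Y] = -0.5 / (1.6432 · 2) = -0.5 / 3.2863 = -0.1521
  r[Y,Y] = 1 (diagonal).

R is symmetric with unit diagonal. Assembling:

R = [[1, -0.1521],
 [-0.1521, 1]]


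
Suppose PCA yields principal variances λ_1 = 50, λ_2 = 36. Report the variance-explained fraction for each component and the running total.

Step 1 — total variance = trace(Sigma) = Σ λ_i = 50 + 36 = 86.

Step 2 — fraction explained by component i = λ_i / Σ λ:
  PC1: 50/86 = 0.5814
  PC2: 36/86 = 0.4186

Step 3 — cumulative fraction after k components = (λ_1 + ... + λ_k) / Σ λ:
  k = 1: 50/86 = 0.5814
  k = 2: (50 + 36)/86 = 86/86 = 1

Summary (fraction, with percent):

explained: PC1 0.5814 (58.14%), PC2 0.4186 (41.86%);  cumulative: 0.5814, 1


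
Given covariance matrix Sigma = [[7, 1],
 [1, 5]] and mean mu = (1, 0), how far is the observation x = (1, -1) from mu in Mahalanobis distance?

Step 1 — centre the observation: (x - mu) = (0, -1).

Step 2 — invert Sigma. det(Sigma) = 7·5 - (1)² = 34.
  Sigma^{-1} = (1/det) · [[d, -b], [-b, a]] = [[0.1471, -0.0294],
 [-0.0294, 0.2059]].

Step 3 — form the quadratic (x - mu)^T · Sigma^{-1} · (x - mu):
  Sigma^{-1} · (x - mu) = (0.0294, -0.2059).
  (x - mu)^T · [Sigma^{-1} · (x - mu)] = (0)·(0.0294) + (-1)·(-0.2059) = 0.2059.

Step 4 — take square root: d = √(0.2059) ≈ 0.4537.

d(x, mu) = √(0.2059) ≈ 0.4537


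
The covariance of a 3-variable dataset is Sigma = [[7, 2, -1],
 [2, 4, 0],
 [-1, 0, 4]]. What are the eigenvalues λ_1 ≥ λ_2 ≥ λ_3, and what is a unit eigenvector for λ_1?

Step 1 — characteristic polynomial p(λ) = det(λI - Sigma) = λ³ - tr·λ² + c_1·λ - det, where tr = trace, c_1 = sum of the principal 2×2 minors, det = det(Sigma):
  tr = 7 + 4 + 4 = 15,
  c_1 = (7·4 - (2)²) + (7·4 - (-1)²) + (4·4 - (0)²) = 24 + 27 + 16 = 67,
  det = 7·(4·4 - (0)²) - (2)·((2)·4 - (0)·(-1)) + (-1)·((2)·(0) - 4·(-1)) = 7·(16) - (2)·(8) + (-1)·(4) = 92.
  So p(λ) = λ³ - 15λ² + 67λ - 92.
Step 2 — look for an integer root (rational root theorem: any rational root is an integer divisor of 92). Testing λ = 4:
  p(4) = 64 - 240 + 268 - 92 = 0  ✓
  Dividing out (λ - 4): p(λ) = (λ - 4)(λ² - 11λ + 23).
Step 3 — remaining eigenvalues from the quadratic λ² - 11λ + 23 = 0:
  Δ = 11² - 4·23 = 121 - 92 = 29,  λ = (11 ± √29)/2 = (11 ± 5.3852)/2 ≈ 8.1926 or 2.8074.
  Sorted: λ_1 = 8.1926,  λ_2 = 4,  λ_3 = 2.8074  (check: sum = 15 = tr ✓).

Step 4 — unit eigenvector for λ_1 ≈ 8.1926: v spans the null space of (Sigma - λ_1 I), whose rows are
  r_1 = (-1.1926, 2, -1),  r_2 = (2, -4.1926, 0),  r_3 = (-1, 0, -4.1926).
  v is orthogonal to every row, so take v ∝ r_1 × r_2 = ((2)·(0) - (-1)·(-4.1926), (-1)·(2) - (-1.1926)·(0), (-1.1926)·(-4.1926) - (2)·(2)) ≈ (-4.1926, -2, 1).
  Rescale (multiply by -1 so the first nonzero entry is positive): u = (4.1926, 2, -1).
  ||u|| = √((4.1926)² + (2)² + (-1)²) = √(22.5777) ≈ 4.7516,  v_1 = u/||u|| ≈ (0.8824, 0.4209, -0.2105) (||v_1|| = 1).

λ_1 = 8.1926,  λ_2 = 4,  λ_3 = 2.8074;  v_1 ≈ (0.8824, 0.4209, -0.2105)


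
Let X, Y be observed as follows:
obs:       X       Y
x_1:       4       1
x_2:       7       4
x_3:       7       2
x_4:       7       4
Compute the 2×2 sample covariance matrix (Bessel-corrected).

Step 1 — column means:
  mean(X) = (4 + 7 + 7 + 7) / 4 = 25/4 = 6.25
  mean(Y) = (1 + 4 + 2 + 4) / 4 = 11/4 = 2.75

Step 2 — sample covariance S[i,j] = (1/(n-1)) · Σ_k (x_{k,i} - mean_i) · (x_{k,j} - mean_j), with n-1 = 3.
  S[X,X] = ((-2.25)·(-2.25) + (0.75)·(0.75) + (0.75)·(0.75) + (0.75)·(0.75)) / 3 = 6.75/3 = 2.25
  S[X,Y] = ((-2.25)·(-1.75) + (0.75)·(1.25) + (0.75)·(-0.75) + (0.75)·(1.25)) / 3 = 5.25/3 = 1.75
  S[Y,Y] = ((-1.75)·(-1.75) + (1.25)·(1.25) + (-0.75)·(-0.75) + (1.25)·(1.25)) / 3 = 6.75/3 = 2.25

S is symmetric (S[j,i] = S[i,j]). Assembling:

S = [[2.25, 1.75],
 [1.75, 2.25]]


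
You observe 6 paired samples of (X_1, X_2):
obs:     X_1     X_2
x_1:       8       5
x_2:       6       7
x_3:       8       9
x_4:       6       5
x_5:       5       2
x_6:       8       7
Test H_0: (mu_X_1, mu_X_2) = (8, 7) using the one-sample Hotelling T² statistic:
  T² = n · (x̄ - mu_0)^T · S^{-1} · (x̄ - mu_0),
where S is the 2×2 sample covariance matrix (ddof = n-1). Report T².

Step 1 — sample mean vector:
  mean(X_1) = (8 + 6 + 8 + 6 + 5 + 8) / 6 = 41/6 = 6.8333
  mean(X_2) = (5 + 7 + 9 + 5 + 2 + 7) / 6 = 35/6 = 5.8333
  x̄ = (6.8333, 5.8333),  deviation x̄ - mu_0 = (6.8333, 5.8333) - (8, 7) = (-1.1667, -1.1667).

Step 2 — sample covariance matrix, S[i,j] = (1/(n-1)) · Σ_k (x_{k,i} - mean_i) · (x_{k,j} - mean_j), divisor n-1 = 5:
  S[X_1,X_1] = ((1.1667)·(1.1667) + (-0.8333)·(-0.8333) + (1.1667)·(1.1667) + (-0.8333)·(-0.8333) + (-1.8333)·(-1.8333) + (1.1667)·(1.1667)) / 5 = 8.8333/5 = 1.7667
  S[X_1,X_2] = ((1.1667)·(-0.8333) + (-0.8333)·(1.1667) + (1.1667)·(3.1667) + (-0.8333)·(-0.8333) + (-1.8333)·(-3.8333) + (1.1667)·(1.1667)) / 5 = 10.8333/5 = 2.1667
  S[X_2,X_2] = ((-0.8333)·(-0.8333) + (1.1667)·(1.1667) + (3.1667)·(3.1667) + (-0.8333)·(-0.8333) + (-3.8333)·(-3.8333) + (1.1667)·(1.1667)) / 5 = 28.8333/5 = 5.7667
  S = [[1.7667, 2.1667],
 [2.1667, 5.7667]].

Step 3 — invert S. det(S) = 1.7667·5.7667 - (2.1667)² = 5.4933.
  S^{-1} = (1/det) · [[d, -b], [-b, a]] = [[1.0498, -0.3944],
 [-0.3944, 0.3216]].

Step 4 — quadratic form (x̄ - mu_0)^T · S^{-1} · (x̄ - mu_0):
  S^{-1} · (x̄ - mu_0) = (-0.7646, 0.085),
  (x̄ - mu_0)^T · [...] = (-1.1667)·(-0.7646) + (-1.1667)·(0.085) = 0.7929.

Step 5 — scale by n: T² = 6 · 0.7929 = 4.7573.

T² ≈ 4.7573


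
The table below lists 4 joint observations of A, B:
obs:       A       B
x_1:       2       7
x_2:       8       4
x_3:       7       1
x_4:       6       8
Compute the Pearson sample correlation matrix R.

Step 1 — column means:
  mean(A) = (2 + 8 + 7 + 6) / 4 = 23/4 = 5.75
  mean(B) = (7 + 4 + 1 + 8) / 4 = 20/4 = 5

Step 2 — sample variances and covariances s[i,j] = (1/(n-1)) · Σ_k (x_{k,i} - mean_i) · (x_{k,j} - mean_j), with n-1 = 3:
  s[A,A] = ((-3.75)·(-3.75) + (2.25)·(2.25) + (1.25)·(1.25) + (0.25)·(0.25)) / 3 = 20.75/3 = 6.9167
  s[A,B] = ((-3.75)·(2) + (2.25)·(-1) + (1.25)·(-4) + (0.25)·(3)) / 3 = -14/3 = -4.6667
  s[B,B] = ((2)·(2) + (-1)·(-1) + (-4)·(-4) + (3)·(3)) / 3 = 30/3 = 10
  Sample standard deviations s_i = √(s[i,i]):
  s(A) = √(6.9167) = 2.63
  s(B) = √(10) = 3.1623

Step 3 — r_{ij} = s_{ij} / (s_i · s_j):
  r[A,A] = 1 (diagonal).
  r[A,B] = -4.6667 / (2.63 · 3.1623) = -4.6667 / 8.3166 = -0.5611
  r[B,B] = 1 (diagonal).

R is symmetric with unit diagonal. Assembling:

R = [[1, -0.5611],
 [-0.5611, 1]]


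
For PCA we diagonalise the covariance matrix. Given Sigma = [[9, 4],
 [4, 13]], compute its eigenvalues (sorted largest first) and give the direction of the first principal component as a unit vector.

Step 1 — characteristic polynomial of 2×2 Sigma:
  det(Sigma - λI) = λ² - trace · λ + det = 0.
  trace = 9 + 13 = 22, det = 9·13 - (4)² = 101.
Step 2 — discriminant:
  Δ = trace² - 4·det = 484 - 404 = 80.
Step 3 — eigenvalues:
  λ = (trace ± √Δ)/2 = (22 ± 8.9443)/2,
  λ_1 = 15.4721,  λ_2 = 6.5279.

Step 4 — unit eigenvector for λ_1: solve (Sigma - λ_1 I)v = 0. First row:
  (9 - 15.4721)·v_x + (4)·v_y = 0, i.e. (-6.4721)·v_x + (4)·v_y = 0,
  so v ∝ (b, λ_1 - a) = (4, 6.4721) = u.
  ||u|| = √((4)² + (6.4721)²) = √(57.8885) ≈ 7.6085,
  v_1 = u/||u|| ≈ (0.5257, 0.8507) (||v_1|| = 1).

λ_1 = 15.4721,  λ_2 = 6.5279;  v_1 ≈ (0.5257, 0.8507)


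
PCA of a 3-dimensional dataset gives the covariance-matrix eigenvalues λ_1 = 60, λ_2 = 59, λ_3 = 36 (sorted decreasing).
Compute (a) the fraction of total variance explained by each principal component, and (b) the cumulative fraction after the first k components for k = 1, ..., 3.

Step 1 — total variance = trace(Sigma) = Σ λ_i = 60 + 59 + 36 = 155.

Step 2 — fraction explained by component i = λ_i / Σ λ:
  PC1: 60/155 = 0.3871
  PC2: 59/155 = 0.3806
  PC3: 36/155 = 0.2323

Step 3 — cumulative fraction after k components = (λ_1 + ... + λ_k) / Σ λ:
  k = 1: 60/155 = 0.3871
  k = 2: (60 + 59)/155 = 119/155 = 0.7677
  k = 3: (60 + 59 + 36)/155 = 155/155 = 1

Summary (fraction, with percent):

explained: PC1 0.3871 (38.71%), PC2 0.3806 (38.06%), PC3 0.2323 (23.23%);  cumulative: 0.3871, 0.7677, 1


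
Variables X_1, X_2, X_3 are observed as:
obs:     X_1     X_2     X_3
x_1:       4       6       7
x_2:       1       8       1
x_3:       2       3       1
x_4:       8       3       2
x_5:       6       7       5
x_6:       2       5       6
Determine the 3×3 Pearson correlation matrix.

Step 1 — column means:
  mean(X_1) = (4 + 1 + 2 + 8 + 6 + 2) / 6 = 23/6 = 3.8333
  mean(X_2) = (6 + 8 + 3 + 3 + 7 + 5) / 6 = 32/6 = 5.3333
  mean(X_3) = (7 + 1 + 1 + 2 + 5 + 6) / 6 = 22/6 = 3.6667

Step 2 — sample variances and covariances s[i,j] = (1/(n-1)) · Σ_k (x_{k,i} - mean_i) · (x_{k,j} - mean_j), with n-1 = 5:
  s[X_1,X_1] = ((0.1667)·(0.1667) + (-2.8333)·(-2.8333) + (-1.8333)·(-1.8333) + (4.1667)·(4.1667) + (2.1667)·(2.1667) + (-1.8333)·(-1.8333)) / 5 = 36.8333/5 = 7.3667
  s[X_1,X_2] = ((0.1667)·(0.6667) + (-2.8333)·(2.6667) + (-1.8333)·(-2.3333) + (4.1667)·(-2.3333) + (2.1667)·(1.6667) + (-1.8333)·(-0.3333)) / 5 = -8.6667/5 = -1.7333
  s[X_1,X_3] = ((0.1667)·(3.3333) + (-2.8333)·(-2.6667) + (-1.8333)·(-2.6667) + (4.1667)·(-1.6667) + (2.1667)·(1.3333) + (-1.8333)·(2.3333)) / 5 = 4.6667/5 = 0.9333
  s[X_2,X_2] = ((0.6667)·(0.6667) + (2.6667)·(2.6667) + (-2.3333)·(-2.3333) + (-2.3333)·(-2.3333) + (1.6667)·(1.6667) + (-0.3333)·(-0.3333)) / 5 = 21.3333/5 = 4.2667
  s[X_2,X_3] = ((0.6667)·(3.3333) + (2.6667)·(-2.6667) + (-2.3333)·(-2.6667) + (-2.3333)·(-1.6667) + (1.6667)·(1.3333) + (-0.3333)·(2.3333)) / 5 = 6.6667/5 = 1.3333
  s[X_3,X_3] = ((3.3333)·(3.3333) + (-2.6667)·(-2.6667) + (-2.6667)·(-2.6667) + (-1.6667)·(-1.6667) + (1.3333)·(1.3333) + (2.3333)·(2.3333)) / 5 = 35.3333/5 = 7.0667
  Sample standard deviations s_i = √(s[i,i]):
  s(X_1) = √(7.3667) = 2.7142
  s(X_2) = √(4.2667) = 2.0656
  s(X_3) = √(7.0667) = 2.6583

Step 3 — r_{ij} = s_{ij} / (s_i · s_j):
  r[X_1,X_1] = 1 (diagonal).
  r[X_1,X_2] = -1.7333 / (2.7142 · 2.0656) = -1.7333 / 5.6063 = -0.3092
  r[X_1,X_3] = 0.9333 / (2.7142 · 2.6583) = 0.9333 / 7.2151 = 0.1294
  r[X_2,X_2] = 1 (diagonal).
  r[X_2,X_3] = 1.3333 / (2.0656 · 2.6583) = 1.3333 / 5.491 = 0.2428
  r[X_3,X_3] = 1 (diagonal).

R is symmetric with unit diagonal. Assembling:

R = [[1, -0.3092, 0.1294],
 [-0.3092, 1, 0.2428],
 [0.1294, 0.2428, 1]]


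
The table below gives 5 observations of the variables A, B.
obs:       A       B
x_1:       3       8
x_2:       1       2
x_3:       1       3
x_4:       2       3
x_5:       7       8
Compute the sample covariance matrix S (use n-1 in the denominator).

Step 1 — column means:
  mean(A) = (3 + 1 + 1 + 2 + 7) / 5 = 14/5 = 2.8
  mean(B) = (8 + 2 + 3 + 3 + 8) / 5 = 24/5 = 4.8

Step 2 — sample covariance S[i,j] = (1/(n-1)) · Σ_k (x_{k,i} - mean_i) · (x_{k,j} - mean_j), with n-1 = 4.
  S[A,A] = ((0.2)·(0.2) + (-1.8)·(-1.8) + (-1.8)·(-1.8) + (-0.8)·(-0.8) + (4.2)·(4.2)) / 4 = 24.8/4 = 6.2
  S[A,B] = ((0.2)·(3.2) + (-1.8)·(-2.8) + (-1.8)·(-1.8) + (-0.8)·(-1.8) + (4.2)·(3.2)) / 4 = 23.8/4 = 5.95
  S[B,B] = ((3.2)·(3.2) + (-2.8)·(-2.8) + (-1.8)·(-1.8) + (-1.8)·(-1.8) + (3.2)·(3.2)) / 4 = 34.8/4 = 8.7

S is symmetric (S[j,i] = S[i,j]). Assembling:

S = [[6.2, 5.95],
 [5.95, 8.7]]


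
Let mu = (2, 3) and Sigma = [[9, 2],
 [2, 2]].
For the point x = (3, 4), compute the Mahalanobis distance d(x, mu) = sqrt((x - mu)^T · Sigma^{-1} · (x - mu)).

Step 1 — centre the observation: (x - mu) = (1, 1).

Step 2 — invert Sigma. det(Sigma) = 9·2 - (2)² = 14.
  Sigma^{-1} = (1/det) · [[d, -b], [-b, a]] = [[0.1429, -0.1429],
 [-0.1429, 0.6429]].

Step 3 — form the quadratic (x - mu)^T · Sigma^{-1} · (x - mu):
  Sigma^{-1} · (x - mu) = (0, 0.5).
  (x - mu)^T · [Sigma^{-1} · (x - mu)] = (1)·(0) + (1)·(0.5) = 0.5.

Step 4 — take square root: d = √(0.5) ≈ 0.7071.

d(x, mu) = √(0.5) ≈ 0.7071


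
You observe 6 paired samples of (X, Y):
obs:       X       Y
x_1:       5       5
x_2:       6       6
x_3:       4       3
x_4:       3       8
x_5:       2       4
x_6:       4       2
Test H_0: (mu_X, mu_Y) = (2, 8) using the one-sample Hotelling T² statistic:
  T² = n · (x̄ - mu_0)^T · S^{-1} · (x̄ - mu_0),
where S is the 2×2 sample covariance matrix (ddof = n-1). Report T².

Step 1 — sample mean vector:
  mean(X) = (5 + 6 + 4 + 3 + 2 + 4) / 6 = 24/6 = 4
  mean(Y) = (5 + 6 + 3 + 8 + 4 + 2) / 6 = 28/6 = 4.6667
  x̄ = (4, 4.6667),  deviation x̄ - mu_0 = (4, 4.6667) - (2, 8) = (2, -3.3333).

Step 2 — sample covariance matrix, S[i,j] = (1/(n-1)) · Σ_k (x_{k,i} - mean_i) · (x_{k,j} - mean_j), divisor n-1 = 5:
  S[X,X] = ((1)·(1) + (2)·(2) + (0)·(0) + (-1)·(-1) + (-2)·(-2) + (0)·(0)) / 5 = 10/5 = 2
  S[X,Y] = ((1)·(0.3333) + (2)·(1.3333) + (0)·(-1.6667) + (-1)·(3.3333) + (-2)·(-0.6667) + (0)·(-2.6667)) / 5 = 1/5 = 0.2
  S[Y,Y] = ((0.3333)·(0.3333) + (1.3333)·(1.3333) + (-1.6667)·(-1.6667) + (3.3333)·(3.3333) + (-0.6667)·(-0.6667) + (-2.6667)·(-2.6667)) / 5 = 23.3333/5 = 4.6667
  S = [[2, 0.2],
 [0.2, 4.6667]].

Step 3 — invert S. det(S) = 2·4.6667 - (0.2)² = 9.2933.
  S^{-1} = (1/det) · [[d, -b], [-b, a]] = [[0.5022, -0.0215],
 [-0.0215, 0.2152]].

Step 4 — quadratic form (x̄ - mu_0)^T · S^{-1} · (x̄ - mu_0):
  S^{-1} · (x̄ - mu_0) = (1.076, -0.7604),
  (x̄ - mu_0)^T · [...] = (2)·(1.076) + (-3.3333)·(-0.7604) = 4.6868.

Step 5 — scale by n: T² = 6 · 4.6868 = 28.1205.

T² ≈ 28.1205


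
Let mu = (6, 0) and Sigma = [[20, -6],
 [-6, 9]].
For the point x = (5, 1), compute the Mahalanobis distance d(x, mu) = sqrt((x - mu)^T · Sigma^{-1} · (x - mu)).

Step 1 — centre the observation: (x - mu) = (-1, 1).

Step 2 — invert Sigma. det(Sigma) = 20·9 - (-6)² = 144.
  Sigma^{-1} = (1/det) · [[d, -b], [-b, a]] = [[0.0625, 0.0417],
 [0.0417, 0.1389]].

Step 3 — form the quadratic (x - mu)^T · Sigma^{-1} · (x - mu):
  Sigma^{-1} · (x - mu) = (-0.0208, 0.0972).
  (x - mu)^T · [Sigma^{-1} · (x - mu)] = (-1)·(-0.0208) + (1)·(0.0972) = 0.1181.

Step 4 — take square root: d = √(0.1181) ≈ 0.3436.

d(x, mu) = √(0.1181) ≈ 0.3436


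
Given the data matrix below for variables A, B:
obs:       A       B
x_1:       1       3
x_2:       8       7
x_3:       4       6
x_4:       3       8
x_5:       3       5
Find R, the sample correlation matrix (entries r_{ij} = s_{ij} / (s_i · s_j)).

Step 1 — column means:
  mean(A) = (1 + 8 + 4 + 3 + 3) / 5 = 19/5 = 3.8
  mean(B) = (3 + 7 + 6 + 8 + 5) / 5 = 29/5 = 5.8

Step 2 — sample variances and covariances s[i,j] = (1/(n-1)) · Σ_k (x_{k,i} - mean_i) · (x_{k,j} - mean_j), with n-1 = 4:
  s[A,A] = ((-2.8)·(-2.8) + (4.2)·(4.2) + (0.2)·(0.2) + (-0.8)·(-0.8) + (-0.8)·(-0.8)) / 4 = 26.8/4 = 6.7
  s[A,B] = ((-2.8)·(-2.8) + (4.2)·(1.2) + (0.2)·(0.2) + (-0.8)·(2.2) + (-0.8)·(-0.8)) / 4 = 11.8/4 = 2.95
  s[B,B] = ((-2.8)·(-2.8) + (1.2)·(1.2) + (0.2)·(0.2) + (2.2)·(2.2) + (-0.8)·(-0.8)) / 4 = 14.8/4 = 3.7
  Sample standard deviations s_i = √(s[i,i]):
  s(A) = √(6.7) = 2.5884
  s(B) = √(3.7) = 1.9235

Step 3 — r_{ij} = s_{ij} / (s_i · s_j):
  r[A,A] = 1 (diagonal).
  r[A,B] = 2.95 / (2.5884 · 1.9235) = 2.95 / 4.979 = 0.5925
  r[B,B] = 1 (diagonal).

R is symmetric with unit diagonal. Assembling:

R = [[1, 0.5925],
 [0.5925, 1]]


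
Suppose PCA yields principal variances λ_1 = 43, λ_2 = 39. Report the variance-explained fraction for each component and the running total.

Step 1 — total variance = trace(Sigma) = Σ λ_i = 43 + 39 = 82.

Step 2 — fraction explained by component i = λ_i / Σ λ:
  PC1: 43/82 = 0.5244
  PC2: 39/82 = 0.4756

Step 3 — cumulative fraction after k components = (λ_1 + ... + λ_k) / Σ λ:
  k = 1: 43/82 = 0.5244
  k = 2: (43 + 39)/82 = 82/82 = 1

Summary (fraction, with percent):

explained: PC1 0.5244 (52.44%), PC2 0.4756 (47.56%);  cumulative: 0.5244, 1


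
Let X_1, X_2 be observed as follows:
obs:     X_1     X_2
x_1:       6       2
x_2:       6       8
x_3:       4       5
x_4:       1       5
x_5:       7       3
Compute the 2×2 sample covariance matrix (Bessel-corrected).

Step 1 — column means:
  mean(X_1) = (6 + 6 + 4 + 1 + 7) / 5 = 24/5 = 4.8
  mean(X_2) = (2 + 8 + 5 + 5 + 3) / 5 = 23/5 = 4.6

Step 2 — sample covariance S[i,j] = (1/(n-1)) · Σ_k (x_{k,i} - mean_i) · (x_{k,j} - mean_j), with n-1 = 4.
  S[X_1,X_1] = ((1.2)·(1.2) + (1.2)·(1.2) + (-0.8)·(-0.8) + (-3.8)·(-3.8) + (2.2)·(2.2)) / 4 = 22.8/4 = 5.7
  S[X_1,X_2] = ((1.2)·(-2.6) + (1.2)·(3.4) + (-0.8)·(0.4) + (-3.8)·(0.4) + (2.2)·(-1.6)) / 4 = -4.4/4 = -1.1
  S[X_2,X_2] = ((-2.6)·(-2.6) + (3.4)·(3.4) + (0.4)·(0.4) + (0.4)·(0.4) + (-1.6)·(-1.6)) / 4 = 21.2/4 = 5.3

S is symmetric (S[j,i] = S[i,j]). Assembling:

S = [[5.7, -1.1],
 [-1.1, 5.3]]


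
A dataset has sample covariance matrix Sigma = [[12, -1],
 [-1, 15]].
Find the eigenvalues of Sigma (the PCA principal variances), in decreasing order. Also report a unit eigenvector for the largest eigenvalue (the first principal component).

Step 1 — characteristic polynomial of 2×2 Sigma:
  det(Sigma - λI) = λ² - trace · λ + det = 0.
  trace = 12 + 15 = 27, det = 12·15 - (-1)² = 179.
Step 2 — discriminant:
  Δ = trace² - 4·det = 729 - 716 = 13.
Step 3 — eigenvalues:
  λ = (trace ± √Δ)/2 = (27 ± 3.6056)/2,
  λ_1 = 15.3028,  λ_2 = 11.6972.

Step 4 — unit eigenvector for λ_1: solve (Sigma - λ_1 I)v = 0. First row:
  (12 - 15.3028)·v_x + (-1)·v_y = 0, i.e. (-3.3028)·v_x + (-1)·v_y = 0,
  so v ∝ (b, λ_1 - a) = (-1, 3.3028); multiply by -1 so the first entry is positive: u = (1, -3.3028).
  ||u|| = √((1)² + (-3.3028)²) = √(11.9083) ≈ 3.4508,
  v_1 = u/||u|| ≈ (0.2898, -0.9571) (||v_1|| = 1).

λ_1 = 15.3028,  λ_2 = 11.6972;  v_1 ≈ (0.2898, -0.9571)


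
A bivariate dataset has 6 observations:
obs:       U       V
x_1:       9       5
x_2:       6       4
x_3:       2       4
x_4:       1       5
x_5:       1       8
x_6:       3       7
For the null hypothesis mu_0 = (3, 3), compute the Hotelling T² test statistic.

Step 1 — sample mean vector:
  mean(U) = (9 + 6 + 2 + 1 + 1 + 3) / 6 = 22/6 = 3.6667
  mean(V) = (5 + 4 + 4 + 5 + 8 + 7) / 6 = 33/6 = 5.5
  x̄ = (3.6667, 5.5),  deviation x̄ - mu_0 = (3.6667, 5.5) - (3, 3) = (0.6667, 2.5).

Step 2 — sample covariance matrix, S[i,j] = (1/(n-1)) · Σ_k (x_{k,i} - mean_i) · (x_{k,j} - mean_j), divisor n-1 = 5:
  S[U,U] = ((5.3333)·(5.3333) + (2.3333)·(2.3333) + (-1.6667)·(-1.6667) + (-2.6667)·(-2.6667) + (-2.6667)·(-2.6667) + (-0.6667)·(-0.6667)) / 5 = 51.3333/5 = 10.2667
  S[U,V] = ((5.3333)·(-0.5) + (2.3333)·(-1.5) + (-1.6667)·(-1.5) + (-2.6667)·(-0.5) + (-2.6667)·(2.5) + (-0.6667)·(1.5)) / 5 = -10/5 = -2
  S[V,V] = ((-0.5)·(-0.5) + (-1.5)·(-1.5) + (-1.5)·(-1.5) + (-0.5)·(-0.5) + (2.5)·(2.5) + (1.5)·(1.5)) / 5 = 13.5/5 = 2.7
  S = [[10.2667, -2],
 [-2, 2.7]].

Step 3 — invert S. det(S) = 10.2667·2.7 - (-2)² = 23.72.
  S^{-1} = (1/det) · [[d, -b], [-b, a]] = [[0.1138, 0.0843],
 [0.0843, 0.4328]].

Step 4 — quadratic form (x̄ - mu_0)^T · S^{-1} · (x̄ - mu_0):
  S^{-1} · (x̄ - mu_0) = (0.2867, 1.1383),
  (x̄ - mu_0)^T · [...] = (0.6667)·(0.2867) + (2.5)·(1.1383) = 3.0368.

Step 5 — scale by n: T² = 6 · 3.0368 = 18.2209.

T² ≈ 18.2209


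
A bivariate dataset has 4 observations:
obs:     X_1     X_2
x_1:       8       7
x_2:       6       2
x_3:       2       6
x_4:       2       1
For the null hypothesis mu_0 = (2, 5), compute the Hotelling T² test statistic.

Step 1 — sample mean vector:
  mean(X_1) = (8 + 6 + 2 + 2) / 4 = 18/4 = 4.5
  mean(X_2) = (7 + 2 + 6 + 1) / 4 = 16/4 = 4
  x̄ = (4.5, 4),  deviation x̄ - mu_0 = (4.5, 4) - (2, 5) = (2.5, -1).

Step 2 — sample covariance matrix, S[i,j] = (1/(n-1)) · Σ_k (x_{k,i} - mean_i) · (x_{k,j} - mean_j), divisor n-1 = 3:
  S[X_1,X_1] = ((3.5)·(3.5) + (1.5)·(1.5) + (-2.5)·(-2.5) + (-2.5)·(-2.5)) / 3 = 27/3 = 9
  S[X_1,X_2] = ((3.5)·(3) + (1.5)·(-2) + (-2.5)·(2) + (-2.5)·(-3)) / 3 = 10/3 = 3.3333
  S[X_2,X_2] = ((3)·(3) + (-2)·(-2) + (2)·(2) + (-3)·(-3)) / 3 = 26/3 = 8.6667
  S = [[9, 3.3333],
 [3.3333, 8.6667]].

Step 3 — invert S. det(S) = 9·8.6667 - (3.3333)² = 66.8889.
  S^{-1} = (1/det) · [[d, -b], [-b, a]] = [[0.1296, -0.0498],
 [-0.0498, 0.1346]].

Step 4 — quadratic form (x̄ - mu_0)^T · S^{-1} · (x̄ - mu_0):
  S^{-1} · (x̄ - mu_0) = (0.3738, -0.2591),
  (x̄ - mu_0)^T · [...] = (2.5)·(0.3738) + (-1)·(-0.2591) = 1.1935.

Step 5 — scale by n: T² = 4 · 1.1935 = 4.7741.

T² ≈ 4.7741


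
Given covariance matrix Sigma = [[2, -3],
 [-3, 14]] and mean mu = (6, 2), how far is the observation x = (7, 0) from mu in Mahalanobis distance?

Step 1 — centre the observation: (x - mu) = (1, -2).

Step 2 — invert Sigma. det(Sigma) = 2·14 - (-3)² = 19.
  Sigma^{-1} = (1/det) · [[d, -b], [-b, a]] = [[0.7368, 0.1579],
 [0.1579, 0.1053]].

Step 3 — form the quadratic (x - mu)^T · Sigma^{-1} · (x - mu):
  Sigma^{-1} · (x - mu) = (0.4211, -0.0526).
  (x - mu)^T · [Sigma^{-1} · (x - mu)] = (1)·(0.4211) + (-2)·(-0.0526) = 0.5263.

Step 4 — take square root: d = √(0.5263) ≈ 0.7255.

d(x, mu) = √(0.5263) ≈ 0.7255


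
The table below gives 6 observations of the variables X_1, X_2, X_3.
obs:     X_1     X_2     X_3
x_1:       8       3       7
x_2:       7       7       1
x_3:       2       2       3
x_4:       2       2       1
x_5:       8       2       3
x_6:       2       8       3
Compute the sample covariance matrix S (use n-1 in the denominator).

Step 1 — column means:
  mean(X_1) = (8 + 7 + 2 + 2 + 8 + 2) / 6 = 29/6 = 4.8333
  mean(X_2) = (3 + 7 + 2 + 2 + 2 + 8) / 6 = 24/6 = 4
  mean(X_3) = (7 + 1 + 3 + 1 + 3 + 3) / 6 = 18/6 = 3

Step 2 — sample covariance S[i,j] = (1/(n-1)) · Σ_k (x_{k,i} - mean_i) · (x_{k,j} - mean_j), with n-1 = 5.
  S[X_1,X_1] = ((3.1667)·(3.1667) + (2.1667)·(2.1667) + (-2.8333)·(-2.8333) + (-2.8333)·(-2.8333) + (3.1667)·(3.1667) + (-2.8333)·(-2.8333)) / 5 = 48.8333/5 = 9.7667
  S[X_1,X_2] = ((3.1667)·(-1) + (2.1667)·(3) + (-2.8333)·(-2) + (-2.8333)·(-2) + (3.1667)·(-2) + (-2.8333)·(4)) / 5 = -3/5 = -0.6
  S[X_1,X_3] = ((3.1667)·(4) + (2.1667)·(-2) + (-2.8333)·(0) + (-2.8333)·(-2) + (3.1667)·(0) + (-2.8333)·(0)) / 5 = 14/5 = 2.8
  S[X_2,X_2] = ((-1)·(-1) + (3)·(3) + (-2)·(-2) + (-2)·(-2) + (-2)·(-2) + (4)·(4)) / 5 = 38/5 = 7.6
  S[X_2,X_3] = ((-1)·(4) + (3)·(-2) + (-2)·(0) + (-2)·(-2) + (-2)·(0) + (4)·(0)) / 5 = -6/5 = -1.2
  S[X_3,X_3] = ((4)·(4) + (-2)·(-2) + (0)·(0) + (-2)·(-2) + (0)·(0) + (0)·(0)) / 5 = 24/5 = 4.8

S is symmetric (S[j,i] = S[i,j]). Assembling:

S = [[9.7667, -0.6, 2.8],
 [-0.6, 7.6, -1.2],
 [2.8, -1.2, 4.8]]


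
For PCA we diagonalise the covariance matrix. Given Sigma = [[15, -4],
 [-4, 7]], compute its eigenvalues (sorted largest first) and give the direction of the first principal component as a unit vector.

Step 1 — characteristic polynomial of 2×2 Sigma:
  det(Sigma - λI) = λ² - trace · λ + det = 0.
  trace = 15 + 7 = 22, det = 15·7 - (-4)² = 89.
Step 2 — discriminant:
  Δ = trace² - 4·det = 484 - 356 = 128.
Step 3 — eigenvalues:
  λ = (trace ± √Δ)/2 = (22 ± 11.3137)/2,
  λ_1 = 16.6569,  λ_2 = 5.3431.

Step 4 — unit eigenvector for λ_1: solve (Sigma - λ_1 I)v = 0. First row:
  (15 - 16.6569)·v_x + (-4)·v_y = 0, i.e. (-1.6569)·v_x + (-4)·v_y = 0,
  so v ∝ (b, λ_1 - a) = (-4, 1.6569); multiply by -1 so the first entry is positive: u = (4, -1.6569).
  ||u|| = √((4)² + (-1.6569)²) = √(18.7452) ≈ 4.3296,
  v_1 = u/||u|| ≈ (0.9239, -0.3827) (||v_1|| = 1).

λ_1 = 16.6569,  λ_2 = 5.3431;  v_1 ≈ (0.9239, -0.3827)


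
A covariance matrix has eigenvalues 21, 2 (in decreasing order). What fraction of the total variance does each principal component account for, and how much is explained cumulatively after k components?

Step 1 — total variance = trace(Sigma) = Σ λ_i = 21 + 2 = 23.

Step 2 — fraction explained by component i = λ_i / Σ λ:
  PC1: 21/23 = 0.913
  PC2: 2/23 = 0.087

Step 3 — cumulative fraction after k components = (λ_1 + ... + λ_k) / Σ λ:
  k = 1: 21/23 = 0.913
  k = 2: (21 + 2)/23 = 23/23 = 1

Summary (fraction, with percent):

explained: PC1 0.913 (91.3%), PC2 0.087 (8.7%);  cumulative: 0.913, 1


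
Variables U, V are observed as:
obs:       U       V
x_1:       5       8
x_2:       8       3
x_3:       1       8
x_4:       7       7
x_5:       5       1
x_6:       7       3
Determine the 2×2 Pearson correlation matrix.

Step 1 — column means:
  mean(U) = (5 + 8 + 1 + 7 + 5 + 7) / 6 = 33/6 = 5.5
  mean(V) = (8 + 3 + 8 + 7 + 1 + 3) / 6 = 30/6 = 5

Step 2 — sample variances and covariances s[i,j] = (1/(n-1)) · Σ_k (x_{k,i} - mean_i) · (x_{k,j} - mean_j), with n-1 = 5:
  s[U,U] = ((-0.5)·(-0.5) + (2.5)·(2.5) + (-4.5)·(-4.5) + (1.5)·(1.5) + (-0.5)·(-0.5) + (1.5)·(1.5)) / 5 = 31.5/5 = 6.3
  s[U,V] = ((-0.5)·(3) + (2.5)·(-2) + (-4.5)·(3) + (1.5)·(2) + (-0.5)·(-4) + (1.5)·(-2)) / 5 = -18/5 = -3.6
  s[V,V] = ((3)·(3) + (-2)·(-2) + (3)·(3) + (2)·(2) + (-4)·(-4) + (-2)·(-2)) / 5 = 46/5 = 9.2
  Sample standard deviations s_i = √(s[i,i]):
  s(U) = √(6.3) = 2.51
  s(V) = √(9.2) = 3.0332

Step 3 — r_{ij} = s_{ij} / (s_i · s_j):
  r[U,U] = 1 (diagonal).
  r[U,V] = -3.6 / (2.51 · 3.0332) = -3.6 / 7.6131 = -0.4729
  r[V,V] = 1 (diagonal).

R is symmetric with unit diagonal. Assembling:

R = [[1, -0.4729],
 [-0.4729, 1]]


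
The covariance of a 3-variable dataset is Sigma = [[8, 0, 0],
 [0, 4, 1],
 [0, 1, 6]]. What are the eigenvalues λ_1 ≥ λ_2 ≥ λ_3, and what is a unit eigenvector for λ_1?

Step 1 — characteristic polynomial p(λ) = det(λI - Sigma) = λ³ - tr·λ² + c_1·λ - det, where tr = trace, c_1 = sum of the principal 2×2 minors, det = det(Sigma):
  tr = 8 + 4 + 6 = 18,
  c_1 = (8·4 - (0)²) + (8·6 - (0)²) + (4·6 - (1)²) = 32 + 48 + 23 = 103,
  det = 8·(4·6 - (1)²) - (0)·((0)·6 - (1)·(0)) + (0)·((0)·(1) - 4·(0)) = 8·(23) - (0)·(0) + (0)·(0) = 184.
  So p(λ) = λ³ - 18λ² + 103λ - 184.
Step 2 — look for an integer root (rational root theorem: any rational root is an integer divisor of 184). Testing λ = 8:
  p(8) = 512 - 1152 + 824 - 184 = 0  ✓
  Dividing out (λ - 8): p(λ) = (λ - 8)(λ² - 10λ + 23).
Step 3 — remaining eigenvalues from the quadratic λ² - 10λ + 23 = 0:
  Δ = 10² - 4·23 = 100 - 92 = 8,  λ = (10 ± √8)/2 = (10 ± 2.8284)/2 ≈ 6.4142 or 3.5858.
  Sorted: λ_1 = 8,  λ_2 = 6.4142,  λ_3 = 3.5858  (check: sum = 18 = tr ✓).

Step 4 — unit eigenvector for λ_1 = 8: v spans the null space of (Sigma - λ_1 I), whose rows are
  r_1 = (0, 0, 0),  r_2 = (0, -4, 1),  r_3 = (0, 1, -2).
  v is orthogonal to every row, so take v ∝ r_2 × r_3 = ((-4)·(-2) - (1)·(1), (1)·(0) - (0)·(-2), (0)·(1) - (-4)·(0)) = (7, 0, 0).
  Rescale (divide by 7): u = (1, 0, 0).
  ||u|| = √((1)² + (0)² + (0)²) = √(1) = 1,  v_1 = u/||u|| ≈ (1, 0, 0) (||v_1|| = 1).

λ_1 = 8,  λ_2 = 6.4142,  λ_3 = 3.5858;  v_1 ≈ (1, 0, 0)


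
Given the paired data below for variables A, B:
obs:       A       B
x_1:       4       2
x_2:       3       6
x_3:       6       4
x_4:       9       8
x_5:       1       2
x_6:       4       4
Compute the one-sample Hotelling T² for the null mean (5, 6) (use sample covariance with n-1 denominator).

Step 1 — sample mean vector:
  mean(A) = (4 + 3 + 6 + 9 + 1 + 4) / 6 = 27/6 = 4.5
  mean(B) = (2 + 6 + 4 + 8 + 2 + 4) / 6 = 26/6 = 4.3333
  x̄ = (4.5, 4.3333),  deviation x̄ - mu_0 = (4.5, 4.3333) - (5, 6) = (-0.5, -1.6667).

Step 2 — sample covariance matrix, S[i,j] = (1/(n-1)) · Σ_k (x_{k,i} - mean_i) · (x_{k,j} - mean_j), divisor n-1 = 5:
  S[A,A] = ((-0.5)·(-0.5) + (-1.5)·(-1.5) + (1.5)·(1.5) + (4.5)·(4.5) + (-3.5)·(-3.5) + (-0.5)·(-0.5)) / 5 = 37.5/5 = 7.5
  S[A,B] = ((-0.5)·(-2.3333) + (-1.5)·(1.6667) + (1.5)·(-0.3333) + (4.5)·(3.6667) + (-3.5)·(-2.3333) + (-0.5)·(-0.3333)) / 5 = 23/5 = 4.6
  S[B,B] = ((-2.3333)·(-2.3333) + (1.6667)·(1.6667) + (-0.3333)·(-0.3333) + (3.6667)·(3.6667) + (-2.3333)·(-2.3333) + (-0.3333)·(-0.3333)) / 5 = 27.3333/5 = 5.4667
  S = [[7.5, 4.6],
 [4.6, 5.4667]].

Step 3 — invert S. det(S) = 7.5·5.4667 - (4.6)² = 19.84.
  S^{-1} = (1/det) · [[d, -b], [-b, a]] = [[0.2755, -0.2319],
 [-0.2319, 0.378]].

Step 4 — quadratic form (x̄ - mu_0)^T · S^{-1} · (x̄ - mu_0):
  S^{-1} · (x̄ - mu_0) = (0.2487, -0.5141),
  (x̄ - mu_0)^T · [...] = (-0.5)·(0.2487) + (-1.6667)·(-0.5141) = 0.7325.

Step 5 — scale by n: T² = 6 · 0.7325 = 4.3952.

T² ≈ 4.3952


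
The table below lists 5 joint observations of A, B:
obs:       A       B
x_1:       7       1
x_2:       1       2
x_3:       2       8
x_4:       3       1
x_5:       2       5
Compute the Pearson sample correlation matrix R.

Step 1 — column means:
  mean(A) = (7 + 1 + 2 + 3 + 2) / 5 = 15/5 = 3
  mean(B) = (1 + 2 + 8 + 1 + 5) / 5 = 17/5 = 3.4

Step 2 — sample variances and covariances s[i,j] = (1/(n-1)) · Σ_k (x_{k,i} - mean_i) · (x_{k,j} - mean_j), with n-1 = 4:
  s[A,A] = ((4)·(4) + (-2)·(-2) + (-1)·(-1) + (0)·(0) + (-1)·(-1)) / 4 = 22/4 = 5.5
  s[A,B] = ((4)·(-2.4) + (-2)·(-1.4) + (-1)·(4.6) + (0)·(-2.4) + (-1)·(1.6)) / 4 = -13/4 = -3.25
  s[B,B] = ((-2.4)·(-2.4) + (-1.4)·(-1.4) + (4.6)·(4.6) + (-2.4)·(-2.4) + (1.6)·(1.6)) / 4 = 37.2/4 = 9.3
  Sample standard deviations s_i = √(s[i,i]):
  s(A) = √(5.5) = 2.3452
  s(B) = √(9.3) = 3.0496

Step 3 — r_{ij} = s_{ij} / (s_i · s_j):
  r[A,A] = 1 (diagonal).
  r[A,B] = -3.25 / (2.3452 · 3.0496) = -3.25 / 7.1519 = -0.4544
  r[B,B] = 1 (diagonal).

R is symmetric with unit diagonal. Assembling:

R = [[1, -0.4544],
 [-0.4544, 1]]


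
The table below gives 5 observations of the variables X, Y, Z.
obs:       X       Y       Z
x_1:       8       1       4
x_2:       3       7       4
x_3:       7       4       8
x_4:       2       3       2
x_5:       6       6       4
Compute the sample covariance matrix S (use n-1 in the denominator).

Step 1 — column means:
  mean(X) = (8 + 3 + 7 + 2 + 6) / 5 = 26/5 = 5.2
  mean(Y) = (1 + 7 + 4 + 3 + 6) / 5 = 21/5 = 4.2
  mean(Z) = (4 + 4 + 8 + 2 + 4) / 5 = 22/5 = 4.4

Step 2 — sample covariance S[i,j] = (1/(n-1)) · Σ_k (x_{k,i} - mean_i) · (x_{k,j} - mean_j), with n-1 = 4.
  S[X,X] = ((2.8)·(2.8) + (-2.2)·(-2.2) + (1.8)·(1.8) + (-3.2)·(-3.2) + (0.8)·(0.8)) / 4 = 26.8/4 = 6.7
  S[X,Y] = ((2.8)·(-3.2) + (-2.2)·(2.8) + (1.8)·(-0.2) + (-3.2)·(-1.2) + (0.8)·(1.8)) / 4 = -10.2/4 = -2.55
  S[X,Z] = ((2.8)·(-0.4) + (-2.2)·(-0.4) + (1.8)·(3.6) + (-3.2)·(-2.4) + (0.8)·(-0.4)) / 4 = 13.6/4 = 3.4
  S[Y,Y] = ((-3.2)·(-3.2) + (2.8)·(2.8) + (-0.2)·(-0.2) + (-1.2)·(-1.2) + (1.8)·(1.8)) / 4 = 22.8/4 = 5.7
  S[Y,Z] = ((-3.2)·(-0.4) + (2.8)·(-0.4) + (-0.2)·(3.6) + (-1.2)·(-2.4) + (1.8)·(-0.4)) / 4 = 1.6/4 = 0.4
  S[Z,Z] = ((-0.4)·(-0.4) + (-0.4)·(-0.4) + (3.6)·(3.6) + (-2.4)·(-2.4) + (-0.4)·(-0.4)) / 4 = 19.2/4 = 4.8

S is symmetric (S[j,i] = S[i,j]). Assembling:

S = [[6.7, -2.55, 3.4],
 [-2.55, 5.7, 0.4],
 [3.4, 0.4, 4.8]]


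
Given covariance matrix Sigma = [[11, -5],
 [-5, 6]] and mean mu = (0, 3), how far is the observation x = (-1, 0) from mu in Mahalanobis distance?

Step 1 — centre the observation: (x - mu) = (-1, -3).

Step 2 — invert Sigma. det(Sigma) = 11·6 - (-5)² = 41.
  Sigma^{-1} = (1/det) · [[d, -b], [-b, a]] = [[0.1463, 0.122],
 [0.122, 0.2683]].

Step 3 — form the quadratic (x - mu)^T · Sigma^{-1} · (x - mu):
  Sigma^{-1} · (x - mu) = (-0.5122, -0.9268).
  (x - mu)^T · [Sigma^{-1} · (x - mu)] = (-1)·(-0.5122) + (-3)·(-0.9268) = 3.2927.

Step 4 — take square root: d = √(3.2927) ≈ 1.8146.

d(x, mu) = √(3.2927) ≈ 1.8146


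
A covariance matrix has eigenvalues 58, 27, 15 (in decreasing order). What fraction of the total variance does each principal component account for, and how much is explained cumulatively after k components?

Step 1 — total variance = trace(Sigma) = Σ λ_i = 58 + 27 + 15 = 100.

Step 2 — fraction explained by component i = λ_i / Σ λ:
  PC1: 58/100 = 0.58
  PC2: 27/100 = 0.27
  PC3: 15/100 = 0.15

Step 3 — cumulative fraction after k components = (λ_1 + ... + λ_k) / Σ λ:
  k = 1: 58/100 = 0.58
  k = 2: (58 + 27)/100 = 85/100 = 0.85
  k = 3: (58 + 27 + 15)/100 = 100/100 = 1

Summary (fraction, with percent):

explained: PC1 0.58 (58%), PC2 0.27 (27%), PC3 0.15 (15%);  cumulative: 0.58, 0.85, 1


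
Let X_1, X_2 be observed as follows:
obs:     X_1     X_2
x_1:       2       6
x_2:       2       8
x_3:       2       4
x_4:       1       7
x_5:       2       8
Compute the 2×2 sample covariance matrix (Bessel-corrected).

Step 1 — column means:
  mean(X_1) = (2 + 2 + 2 + 1 + 2) / 5 = 9/5 = 1.8
  mean(X_2) = (6 + 8 + 4 + 7 + 8) / 5 = 33/5 = 6.6

Step 2 — sample covariance S[i,j] = (1/(n-1)) · Σ_k (x_{k,i} - mean_i) · (x_{k,j} - mean_j), with n-1 = 4.
  S[X_1,X_1] = ((0.2)·(0.2) + (0.2)·(0.2) + (0.2)·(0.2) + (-0.8)·(-0.8) + (0.2)·(0.2)) / 4 = 0.8/4 = 0.2
  S[X_1,X_2] = ((0.2)·(-0.6) + (0.2)·(1.4) + (0.2)·(-2.6) + (-0.8)·(0.4) + (0.2)·(1.4)) / 4 = -0.4/4 = -0.1
  S[X_2,X_2] = ((-0.6)·(-0.6) + (1.4)·(1.4) + (-2.6)·(-2.6) + (0.4)·(0.4) + (1.4)·(1.4)) / 4 = 11.2/4 = 2.8

S is symmetric (S[j,i] = S[i,j]). Assembling:

S = [[0.2, -0.1],
 [-0.1, 2.8]]


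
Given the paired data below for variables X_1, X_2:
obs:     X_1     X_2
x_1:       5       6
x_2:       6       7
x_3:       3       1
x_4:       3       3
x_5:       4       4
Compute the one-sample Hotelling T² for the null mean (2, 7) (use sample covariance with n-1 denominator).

Step 1 — sample mean vector:
  mean(X_1) = (5 + 6 + 3 + 3 + 4) / 5 = 21/5 = 4.2
  mean(X_2) = (6 + 7 + 1 + 3 + 4) / 5 = 21/5 = 4.2
  x̄ = (4.2, 4.2),  deviation x̄ - mu_0 = (4.2, 4.2) - (2, 7) = (2.2, -2.8).

Step 2 — sample covariance matrix, S[i,j] = (1/(n-1)) · Σ_k (x_{k,i} - mean_i) · (x_{k,j} - mean_j), divisor n-1 = 4:
  S[X_1,X_1] = ((0.8)·(0.8) + (1.8)·(1.8) + (-1.2)·(-1.2) + (-1.2)·(-1.2) + (-0.2)·(-0.2)) / 4 = 6.8/4 = 1.7
  S[X_1,X_2] = ((0.8)·(1.8) + (1.8)·(2.8) + (-1.2)·(-3.2) + (-1.2)·(-1.2) + (-0.2)·(-0.2)) / 4 = 11.8/4 = 2.95
  S[X_2,X_2] = ((1.8)·(1.8) + (2.8)·(2.8) + (-3.2)·(-3.2) + (-1.2)·(-1.2) + (-0.2)·(-0.2)) / 4 = 22.8/4 = 5.7
  S = [[1.7, 2.95],
 [2.95, 5.7]].

Step 3 — invert S. det(S) = 1.7·5.7 - (2.95)² = 0.9875.
  S^{-1} = (1/det) · [[d, -b], [-b, a]] = [[5.7722, -2.9873],
 [-2.9873, 1.7215]].

Step 4 — quadratic form (x̄ - mu_0)^T · S^{-1} · (x̄ - mu_0):
  S^{-1} · (x̄ - mu_0) = (21.0633, -11.3924),
  (x̄ - mu_0)^T · [...] = (2.2)·(21.0633) + (-2.8)·(-11.3924) = 78.238.

Step 5 — scale by n: T² = 5 · 78.238 = 391.1899.

T² ≈ 391.1899


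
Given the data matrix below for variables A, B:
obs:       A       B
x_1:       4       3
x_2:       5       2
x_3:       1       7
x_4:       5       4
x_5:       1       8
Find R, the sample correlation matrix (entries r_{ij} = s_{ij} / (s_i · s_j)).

Step 1 — column means:
  mean(A) = (4 + 5 + 1 + 5 + 1) / 5 = 16/5 = 3.2
  mean(B) = (3 + 2 + 7 + 4 + 8) / 5 = 24/5 = 4.8

Step 2 — sample variances and covariances s[i,j] = (1/(n-1)) · Σ_k (x_{k,i} - mean_i) · (x_{k,j} - mean_j), with n-1 = 4:
  s[A,A] = ((0.8)·(0.8) + (1.8)·(1.8) + (-2.2)·(-2.2) + (1.8)·(1.8) + (-2.2)·(-2.2)) / 4 = 16.8/4 = 4.2
  s[A,B] = ((0.8)·(-1.8) + (1.8)·(-2.8) + (-2.2)·(2.2) + (1.8)·(-0.8) + (-2.2)·(3.2)) / 4 = -19.8/4 = -4.95
  s[B,B] = ((-1.8)·(-1.8) + (-2.8)·(-2.8) + (2.2)·(2.2) + (-0.8)·(-0.8) + (3.2)·(3.2)) / 4 = 26.8/4 = 6.7
  Sample standard deviations s_i = √(s[i,i]):
  s(A) = √(4.2) = 2.0494
  s(B) = √(6.7) = 2.5884

Step 3 — r_{ij} = s_{ij} / (s_i · s_j):
  r[A,A] = 1 (diagonal).
  r[A,B] = -4.95 / (2.0494 · 2.5884) = -4.95 / 5.3047 = -0.9331
  r[B,B] = 1 (diagonal).

R is symmetric with unit diagonal. Assembling:

R = [[1, -0.9331],
 [-0.9331, 1]]


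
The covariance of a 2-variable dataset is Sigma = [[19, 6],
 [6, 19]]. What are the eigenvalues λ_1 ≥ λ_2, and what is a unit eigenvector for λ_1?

Step 1 — characteristic polynomial of 2×2 Sigma:
  det(Sigma - λI) = λ² - trace · λ + det = 0.
  trace = 19 + 19 = 38, det = 19·19 - (6)² = 325.
Step 2 — discriminant:
  Δ = trace² - 4·det = 1444 - 1300 = 144.
Step 3 — eigenvalues:
  λ = (trace ± √Δ)/2 = (38 ± 12)/2,
  λ_1 = 25,  λ_2 = 13.

Step 4 — unit eigenvector for λ_1: solve (Sigma - λ_1 I)v = 0. First row:
  (19 - 25)·v_x + (6)·v_y = 0, i.e. (-6)·v_x + (6)·v_y = 0,
  so v ∝ (b, λ_1 - a) = (6, 6) = u.
  ||u|| = √((6)² + (6)²) = √(72) ≈ 8.4853,
  v_1 = u/||u|| ≈ (0.7071, 0.7071) (||v_1|| = 1).

λ_1 = 25,  λ_2 = 13;  v_1 ≈ (0.7071, 0.7071)


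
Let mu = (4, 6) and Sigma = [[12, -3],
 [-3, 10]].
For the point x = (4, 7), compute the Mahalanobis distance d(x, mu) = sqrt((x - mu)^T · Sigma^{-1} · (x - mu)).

Step 1 — centre the observation: (x - mu) = (0, 1).

Step 2 — invert Sigma. det(Sigma) = 12·10 - (-3)² = 111.
  Sigma^{-1} = (1/det) · [[d, -b], [-b, a]] = [[0.0901, 0.027],
 [0.027, 0.1081]].

Step 3 — form the quadratic (x - mu)^T · Sigma^{-1} · (x - mu):
  Sigma^{-1} · (x - mu) = (0.027, 0.1081).
  (x - mu)^T · [Sigma^{-1} · (x - mu)] = (0)·(0.027) + (1)·(0.1081) = 0.1081.

Step 4 — take square root: d = √(0.1081) ≈ 0.3288.

d(x, mu) = √(0.1081) ≈ 0.3288


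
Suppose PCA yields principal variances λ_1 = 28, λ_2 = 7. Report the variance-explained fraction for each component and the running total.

Step 1 — total variance = trace(Sigma) = Σ λ_i = 28 + 7 = 35.

Step 2 — fraction explained by component i = λ_i / Σ λ:
  PC1: 28/35 = 0.8
  PC2: 7/35 = 0.2

Step 3 — cumulative fraction after k components = (λ_1 + ... + λ_k) / Σ λ:
  k = 1: 28/35 = 0.8
  k = 2: (28 + 7)/35 = 35/35 = 1

Summary (fraction, with percent):

explained: PC1 0.8 (80%), PC2 0.2 (20%);  cumulative: 0.8, 1
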